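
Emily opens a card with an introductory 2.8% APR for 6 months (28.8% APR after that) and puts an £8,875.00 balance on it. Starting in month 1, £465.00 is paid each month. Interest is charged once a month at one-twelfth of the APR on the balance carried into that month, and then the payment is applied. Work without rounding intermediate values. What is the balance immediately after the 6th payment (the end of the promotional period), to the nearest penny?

£6,193.65

Promo months 1–6 at r₀ = 2.8%/12 = 0.00233333; months 7+ at r₁ = 28.8%/12 = 0.024.
After month 6: iterate B ← B·(1+r₀) − £465.00 for 6 months → £6,193.65.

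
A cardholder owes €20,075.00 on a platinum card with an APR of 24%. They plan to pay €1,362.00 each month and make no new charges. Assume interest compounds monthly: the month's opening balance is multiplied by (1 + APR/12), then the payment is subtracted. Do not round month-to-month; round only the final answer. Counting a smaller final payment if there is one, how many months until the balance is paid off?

Monthly rate r = 24%/12 = 2% = 0.02.
Recurrence: B ← B·(1+r) − €1,362.00.
Month 1: interest €401.50; balance after payment €19,114.50.
Month 2: interest €382.29; balance after payment €18,134.79.
Closed form: n = −ln(1 − rB₀/P)/ln(1+r) = −ln(0.70521)/ln(1.02) ≈ 17.637, so the balance reaches zero during payment 18.

18 payments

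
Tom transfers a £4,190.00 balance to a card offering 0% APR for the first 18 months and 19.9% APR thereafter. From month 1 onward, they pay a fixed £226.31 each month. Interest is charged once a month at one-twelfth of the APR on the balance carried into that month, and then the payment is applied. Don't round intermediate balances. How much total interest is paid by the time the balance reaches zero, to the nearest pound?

£2

Promo months 1–18 at r₀ = 0%/12 = 0; months 19+ at r₁ = 19.9%/12 = 0.0165833.
After month 18 (no interest yet): B = £4,190.00 − 18·£226.31 = £116.42.
Then at r₁ with £226.31/mo: n₂ = −ln(1 − r₁·B/P)/ln(1+r₁) ≈ 0.52 → 1 more payments.
Total paid = 18·£226.31 + £118.35 = £4,191.93; interest = £4,191.93 − £4,190.00 = £1.93.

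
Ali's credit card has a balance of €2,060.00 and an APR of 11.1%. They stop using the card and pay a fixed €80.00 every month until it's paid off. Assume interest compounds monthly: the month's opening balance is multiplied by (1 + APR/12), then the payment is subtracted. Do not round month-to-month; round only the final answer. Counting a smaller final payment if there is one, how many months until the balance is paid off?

Monthly rate r = 11.1%/12 = 0.925% = 0.00925.
Recurrence: B ← B·(1+r) − €80.00.
Month 1: interest €19.05; balance after payment €1,999.05.
Month 2: interest €18.49; balance after payment €1,937.55.
Closed form: n = −ln(1 − rB₀/P)/ln(1+r) = −ln(0.76181)/ln(1.00925) ≈ 29.547, so the balance reaches zero during payment 30.

30 payments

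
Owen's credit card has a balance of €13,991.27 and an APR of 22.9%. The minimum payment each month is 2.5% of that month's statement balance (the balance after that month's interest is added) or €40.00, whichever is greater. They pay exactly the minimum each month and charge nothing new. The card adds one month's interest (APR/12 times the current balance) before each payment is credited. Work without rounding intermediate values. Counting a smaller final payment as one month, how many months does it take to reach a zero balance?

Monthly rate r = 22.9%/12 = 1.90833% = 0.0190833.
While 2.5% of the post-interest balance exceeds €40.00, each month B ← (B·(1+r))·(1 − 0.025), i.e. B shrinks by the factor (1+r)·0.975 = 0.99361.
This holds for months 1–342. Entering month 343 the balance is €1,560.10; 2.5% of the post-interest balance is now below €40.00, so the flat €40.00 minimum applies from here.
From month 343 a fixed €40.00 at rate r clears €1,560.10 in 73 more payments. Total: 342 + 73 = 415 months.

415 months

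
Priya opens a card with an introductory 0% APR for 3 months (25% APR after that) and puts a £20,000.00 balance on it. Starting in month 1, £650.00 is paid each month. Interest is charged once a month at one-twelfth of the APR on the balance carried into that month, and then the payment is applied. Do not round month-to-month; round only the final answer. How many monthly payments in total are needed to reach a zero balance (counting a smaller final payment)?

Promo months 1–3 at r₀ = 0%/12 = 0; months 4+ at r₁ = 25%/12 = 0.0208333.
After month 3 (no interest yet): B = £20,000.00 − 3·£650.00 = £18,050.00.
Then at r₁ with £650.00/mo: n₂ = −ln(1 − r₁·B/P)/ln(1+r₁) ≈ 41.90 → 42 more payments.

45 payments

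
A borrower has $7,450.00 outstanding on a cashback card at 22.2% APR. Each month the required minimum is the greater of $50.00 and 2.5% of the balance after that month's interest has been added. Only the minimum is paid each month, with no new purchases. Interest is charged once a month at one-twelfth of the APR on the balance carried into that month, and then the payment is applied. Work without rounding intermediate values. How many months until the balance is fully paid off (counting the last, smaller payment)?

Monthly rate r = 22.2%/12 = 1.85% = 0.0185.
While 2.5% of the post-interest balance exceeds $50.00, each month B ← (B·(1+r))·(1 − 0.025), i.e. B shrinks by the factor (1+r)·0.975 = 0.99304.
This holds for months 1–191. Entering month 192 the balance is $1,961.53; 2.5% of the post-interest balance is now below $50.00, so the flat $50.00 minimum applies from here.
From month 192 a fixed $50.00 at rate r clears $1,961.53 in 71 more payments. Total: 191 + 71 = 262 months.

262 months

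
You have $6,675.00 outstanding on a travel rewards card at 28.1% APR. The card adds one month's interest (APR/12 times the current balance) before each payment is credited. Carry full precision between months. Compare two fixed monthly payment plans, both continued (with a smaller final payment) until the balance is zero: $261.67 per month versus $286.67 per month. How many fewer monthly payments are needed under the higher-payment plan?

Monthly rate r = 28.1%/12 = 2.34167% = 0.0234167.
At $261.67/mo: n = ⌈−ln(1 − rB₀/P)/ln(1+r)⌉ = 40 payments (last $79.14); total interest = total paid − $6,675.00 = $3,609.27.
At $286.67/mo: 35 payments (last $12.71); total interest $3,084.49.
Payments saved = 40 − 35 = 5.

5 fewer payments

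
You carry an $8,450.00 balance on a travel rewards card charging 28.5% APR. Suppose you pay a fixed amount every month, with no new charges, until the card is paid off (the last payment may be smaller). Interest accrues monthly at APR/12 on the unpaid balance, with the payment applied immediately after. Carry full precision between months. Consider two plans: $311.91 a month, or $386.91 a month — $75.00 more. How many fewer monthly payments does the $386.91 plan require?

Monthly rate r = 28.5%/12 = 2.375% = 0.02375.
At $311.91/mo: n = ⌈−ln(1 − rB₀/P)/ln(1+r)⌉ = 44 payments (last $290.86); total interest = total paid − $8,450.00 = $5,252.99.
At $386.91/mo: 32 payments (last $60.05); total interest $3,604.26.
Payments saved = 44 − 32 = 12.

12 fewer payments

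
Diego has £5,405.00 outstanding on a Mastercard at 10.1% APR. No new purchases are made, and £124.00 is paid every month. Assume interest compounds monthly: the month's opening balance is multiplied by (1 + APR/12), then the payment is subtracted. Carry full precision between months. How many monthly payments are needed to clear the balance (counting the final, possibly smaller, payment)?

55 payments

Monthly rate r = 10.1%/12 = 0.841667% = 0.00841667.
Recurrence: B ← B·(1+r) − £124.00.
Month 1: interest £45.49; balance after payment £5,326.49.
Month 2: interest £44.83; balance after payment £5,247.32.
Closed form: n = −ln(1 − rB₀/P)/ln(1+r) = −ln(0.63313)/ln(1.00842) ≈ 54.535, so the balance reaches zero during payment 55.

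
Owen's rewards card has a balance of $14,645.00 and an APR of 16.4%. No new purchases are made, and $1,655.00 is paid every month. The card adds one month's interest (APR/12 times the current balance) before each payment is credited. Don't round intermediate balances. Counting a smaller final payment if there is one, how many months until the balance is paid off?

10 months

Monthly rate r = 16.4%/12 = 1.36667% = 0.0136667.
Recurrence: B ← B·(1+r) − $1,655.00.
Month 1: interest $200.15; balance after payment $13,190.15.
Month 2: interest $180.27; balance after payment $11,715.41.
Closed form: n = −ln(1 − rB₀/P)/ln(1+r) = −ln(0.87906)/ln(1.01367) ≈ 9.496, so the balance reaches zero during payment 10.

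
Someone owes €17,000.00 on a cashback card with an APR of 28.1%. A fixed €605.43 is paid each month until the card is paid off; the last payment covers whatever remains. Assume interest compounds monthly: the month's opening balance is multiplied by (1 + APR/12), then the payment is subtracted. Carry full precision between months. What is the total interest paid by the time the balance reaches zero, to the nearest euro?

Monthly rate r = 28.1%/12 = 2.34167% = 0.0234167.
Payoff takes n = ⌈−ln(1 − rB₀/P)/ln(1+r)⌉ = ⌈46.294⌉ = 47 payments; the last is €179.28.
Total paid = 46·€605.43 + €179.28 = €28,029.06.
Total interest = total paid − principal = €28,029.06 − €17,000.00 = €11,029.06.

€11,029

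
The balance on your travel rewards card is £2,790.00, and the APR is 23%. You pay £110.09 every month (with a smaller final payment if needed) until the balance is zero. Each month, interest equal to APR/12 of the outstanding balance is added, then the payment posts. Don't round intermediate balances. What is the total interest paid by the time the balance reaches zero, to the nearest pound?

Monthly rate r = 23%/12 = 1.91667% = 0.0191667.
Payoff takes n = ⌈−ln(1 − rB₀/P)/ln(1+r)⌉ = ⌈35.028⌉ = 36 payments; the last is £3.15.
Total paid = 35·£110.09 + £3.15 = £3,856.30.
Total interest = total paid − principal = £3,856.30 − £2,790.00 = £1,066.30.

£1,066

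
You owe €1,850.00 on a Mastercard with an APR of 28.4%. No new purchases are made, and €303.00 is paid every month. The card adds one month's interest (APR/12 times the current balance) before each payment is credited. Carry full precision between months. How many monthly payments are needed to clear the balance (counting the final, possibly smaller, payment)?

7 months

Monthly rate r = 28.4%/12 = 2.36667% = 0.0236667.
Recurrence: B ← B·(1+r) − €303.00.
Month 1: interest €43.78; balance after payment €1,590.78.
Month 2: interest €37.65; balance after payment €1,325.43.
Closed form: n = −ln(1 − rB₀/P)/ln(1+r) = −ln(0.8555)/ln(1.02367) ≈ 6.672, so the balance reaches zero during payment 7.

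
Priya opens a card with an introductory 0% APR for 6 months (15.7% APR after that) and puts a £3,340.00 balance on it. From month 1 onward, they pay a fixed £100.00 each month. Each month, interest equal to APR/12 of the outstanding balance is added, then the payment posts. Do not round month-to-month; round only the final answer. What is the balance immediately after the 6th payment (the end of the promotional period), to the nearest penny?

£2,740.00

Promo months 1–6 at r₀ = 0%/12 = 0; months 7+ at r₁ = 15.7%/12 = 0.0130833.
After month 6 (no interest yet): B = £3,340.00 − 6·£100.00 = £2,740.00.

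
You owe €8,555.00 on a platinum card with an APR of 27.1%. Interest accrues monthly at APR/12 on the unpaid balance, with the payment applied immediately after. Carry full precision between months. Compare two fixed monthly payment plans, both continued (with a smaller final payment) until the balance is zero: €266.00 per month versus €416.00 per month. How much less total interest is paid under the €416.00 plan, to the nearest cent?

Monthly rate r = 27.1%/12 = 2.25833% = 0.0225833.
At €266.00/mo: n = ⌈−ln(1 − rB₀/P)/ln(1+r)⌉ = 59 payments (last €6.31); total interest = total paid − €8,555.00 = €6,879.31.
At €416.00/mo: 28 payments (last €399.67); total interest €3,076.67.
Interest saved = €6,879.31 − €3,076.67 = €3,802.64.

€3,802.64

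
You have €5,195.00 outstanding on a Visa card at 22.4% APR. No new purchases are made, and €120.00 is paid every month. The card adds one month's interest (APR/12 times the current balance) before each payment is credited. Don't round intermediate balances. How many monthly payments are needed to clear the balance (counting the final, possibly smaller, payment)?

90 months

Monthly rate r = 22.4%/12 = 1.86667% = 0.0186667.
Recurrence: B ← B·(1+r) − €120.00.
Month 1: interest €96.97; balance after payment €5,171.97.
Month 2: interest €96.54; balance after payment €5,148.52.
Closed form: n = −ln(1 − rB₀/P)/ln(1+r) = −ln(0.19189)/ln(1.01867) ≈ 89.261, so the balance reaches zero during payment 90.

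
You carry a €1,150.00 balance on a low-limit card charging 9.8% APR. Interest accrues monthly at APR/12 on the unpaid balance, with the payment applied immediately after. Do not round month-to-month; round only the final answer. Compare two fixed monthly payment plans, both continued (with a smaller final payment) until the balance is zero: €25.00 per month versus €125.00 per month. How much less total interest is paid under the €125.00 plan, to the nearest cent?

€247.45

Monthly rate r = 9.8%/12 = 0.816667% = 0.00816667.
At €25.00/mo: n = ⌈−ln(1 − rB₀/P)/ln(1+r)⌉ = 58 payments (last €22.94); total interest = total paid − €1,150.00 = €297.94.
At €125.00/mo: 10 payments (last €75.49); total interest €50.49.
Interest saved = €297.94 − €50.49 = €247.45.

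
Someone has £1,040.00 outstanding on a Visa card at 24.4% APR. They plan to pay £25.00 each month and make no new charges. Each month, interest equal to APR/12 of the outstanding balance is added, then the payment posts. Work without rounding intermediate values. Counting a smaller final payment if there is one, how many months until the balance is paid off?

93 months

Monthly rate r = 24.4%/12 = 2.03333% = 0.0203333.
Recurrence: B ← B·(1+r) − £25.00.
Month 1: interest £21.15; balance after payment £1,036.15.
Month 2: interest £21.07; balance after payment £1,032.21.
Closed form: n = −ln(1 − rB₀/P)/ln(1+r) = −ln(0.15413)/ln(1.02033) ≈ 92.896, so the balance reaches zero during payment 93.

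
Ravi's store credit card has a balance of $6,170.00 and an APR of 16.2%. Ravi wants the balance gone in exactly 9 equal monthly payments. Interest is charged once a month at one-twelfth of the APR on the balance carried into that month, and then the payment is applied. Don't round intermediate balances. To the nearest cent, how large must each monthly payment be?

$732.66

Monthly rate r = 16.2%/12 = 1.35% = 0.0135.
Level-payment amortization: P = B₀·r / (1 − (1+r)^(−n)) = 6170.00·0.0135 / (1 − 1.0135^(−9)).
Denominator 1 − (1+r)^(−9) = 0.11368883.
P = 83.295 / 0.11368883 ≈ 732.66.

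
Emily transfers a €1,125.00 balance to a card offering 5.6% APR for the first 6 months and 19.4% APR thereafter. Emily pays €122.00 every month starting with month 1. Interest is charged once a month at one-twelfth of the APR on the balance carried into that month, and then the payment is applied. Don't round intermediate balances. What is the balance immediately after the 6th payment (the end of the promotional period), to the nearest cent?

Promo months 1–6 at r₀ = 5.6%/12 = 0.00466667; months 7+ at r₁ = 19.4%/12 = 0.0161667.
After month 6: iterate B ← B·(1+r₀) − €122.00 for 6 months → €416.28.

€416.28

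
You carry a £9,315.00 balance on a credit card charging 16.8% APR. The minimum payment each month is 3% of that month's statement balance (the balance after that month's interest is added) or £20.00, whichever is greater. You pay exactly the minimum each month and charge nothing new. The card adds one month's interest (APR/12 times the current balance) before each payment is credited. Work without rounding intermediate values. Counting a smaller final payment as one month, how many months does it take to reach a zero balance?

Monthly rate r = 16.8%/12 = 1.4% = 0.014.
While 3% of the post-interest balance exceeds £20.00, each month B ← (B·(1+r))·(1 − 0.03), i.e. B shrinks by the factor (1+r)·0.97 = 0.98358.
This holds for months 1–161. Entering month 162 the balance is £647.95; 3% of the post-interest balance is now below £20.00, so the flat £20.00 minimum applies from here.
From month 162 a fixed £20.00 at rate r clears £647.95 in 44 more payments. Total: 161 + 44 = 205 months.

205 months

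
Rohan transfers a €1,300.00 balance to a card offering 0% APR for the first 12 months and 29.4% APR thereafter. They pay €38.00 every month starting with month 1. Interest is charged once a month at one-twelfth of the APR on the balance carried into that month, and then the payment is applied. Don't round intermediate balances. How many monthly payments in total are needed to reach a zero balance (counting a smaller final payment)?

45 payments

Promo months 1–12 at r₀ = 0%/12 = 0; months 13+ at r₁ = 29.4%/12 = 0.0245.
After month 12 (no interest yet): B = €1,300.00 − 12·€38.00 = €844.00.
Then at r₁ with €38.00/mo: n₂ = −ln(1 − r₁·B/P)/ln(1+r₁) ≈ 32.46 → 33 more payments.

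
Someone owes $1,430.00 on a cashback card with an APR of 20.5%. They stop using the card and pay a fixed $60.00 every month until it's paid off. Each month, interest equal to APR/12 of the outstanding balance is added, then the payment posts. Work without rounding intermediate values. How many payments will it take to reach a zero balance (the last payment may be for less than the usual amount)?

31 months

Monthly rate r = 20.5%/12 = 1.70833% = 0.0170833.
Recurrence: B ← B·(1+r) − $60.00.
Month 1: interest $24.43; balance after payment $1,394.43.
Month 2: interest $23.82; balance after payment $1,358.25.
Closed form: n = −ln(1 − rB₀/P)/ln(1+r) = −ln(0.59285)/ln(1.01708) ≈ 30.865, so the balance reaches zero during payment 31.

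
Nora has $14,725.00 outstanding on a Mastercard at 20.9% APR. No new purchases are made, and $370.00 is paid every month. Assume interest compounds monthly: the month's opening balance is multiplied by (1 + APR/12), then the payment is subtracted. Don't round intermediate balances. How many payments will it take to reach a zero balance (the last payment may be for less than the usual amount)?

69 payments

Monthly rate r = 20.9%/12 = 1.74167% = 0.0174167.
Recurrence: B ← B·(1+r) − $370.00.
Month 1: interest $256.46; balance after payment $14,611.46.
Month 2: interest $254.48; balance after payment $14,495.94.
Closed form: n = −ln(1 − rB₀/P)/ln(1+r) = −ln(0.30686)/ln(1.01742) ≈ 68.418, so the balance reaches zero during payment 69.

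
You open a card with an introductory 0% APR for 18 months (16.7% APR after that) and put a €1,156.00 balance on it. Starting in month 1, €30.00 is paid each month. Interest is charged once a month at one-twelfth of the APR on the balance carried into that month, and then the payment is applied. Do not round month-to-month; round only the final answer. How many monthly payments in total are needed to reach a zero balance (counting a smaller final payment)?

Promo months 1–18 at r₀ = 0%/12 = 0; months 19+ at r₁ = 16.7%/12 = 0.0139167.
After month 18 (no interest yet): B = €1,156.00 − 18·€30.00 = €616.00.
Then at r₁ with €30.00/mo: n₂ = −ln(1 − r₁·B/P)/ln(1+r₁) ≈ 24.35 → 25 more payments.

43 payments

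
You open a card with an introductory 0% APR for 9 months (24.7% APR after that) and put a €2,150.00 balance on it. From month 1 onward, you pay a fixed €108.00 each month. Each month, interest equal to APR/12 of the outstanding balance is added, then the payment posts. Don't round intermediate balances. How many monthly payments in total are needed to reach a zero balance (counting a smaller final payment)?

Promo months 1–9 at r₀ = 0%/12 = 0; months 10+ at r₁ = 24.7%/12 = 0.0205833.
After month 9 (no interest yet): B = €2,150.00 − 9·€108.00 = €1,178.00.
Then at r₁ with €108.00/mo: n₂ = −ln(1 − r₁·B/P)/ln(1+r₁) ≈ 12.48 → 13 more payments.

22 months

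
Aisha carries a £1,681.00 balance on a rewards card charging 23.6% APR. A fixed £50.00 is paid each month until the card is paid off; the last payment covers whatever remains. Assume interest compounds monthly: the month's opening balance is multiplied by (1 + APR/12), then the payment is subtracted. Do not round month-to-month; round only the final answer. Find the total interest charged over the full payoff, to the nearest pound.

Monthly rate r = 23.6%/12 = 1.96667% = 0.0196667.
Payoff takes n = ⌈−ln(1 − rB₀/P)/ln(1+r)⌉ = ⌈55.573⌉ = 56 payments; the last is £28.76.
Total paid = 55·£50.00 + £28.76 = £2,778.76.
Total interest = total paid − principal = £2,778.76 − £1,681.00 = £1,097.76.

£1,098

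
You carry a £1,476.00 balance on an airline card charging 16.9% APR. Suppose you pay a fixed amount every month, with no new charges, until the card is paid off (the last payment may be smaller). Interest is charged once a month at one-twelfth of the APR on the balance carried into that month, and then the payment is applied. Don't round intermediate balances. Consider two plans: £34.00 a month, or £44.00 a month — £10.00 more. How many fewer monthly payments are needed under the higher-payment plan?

Monthly rate r = 16.9%/12 = 1.40833% = 0.0140833.
At £34.00/mo: n = ⌈−ln(1 − rB₀/P)/ln(1+r)⌉ = 68 payments (last £19.89); total interest = total paid − £1,476.00 = £821.89.
At £44.00/mo: 46 payments (last £31.99); total interest £535.99.
Payments saved = 68 − 46 = 22.

22 fewer payments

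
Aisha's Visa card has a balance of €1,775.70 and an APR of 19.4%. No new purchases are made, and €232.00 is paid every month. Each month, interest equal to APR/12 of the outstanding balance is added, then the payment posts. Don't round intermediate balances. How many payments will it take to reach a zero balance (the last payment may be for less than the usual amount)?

Monthly rate r = 19.4%/12 = 1.61667% = 0.0161667.
Recurrence: B ← B·(1+r) − €232.00.
Month 1: interest €28.71; balance after payment €1,572.41.
Month 2: interest €25.42; balance after payment €1,365.83.
Closed form: n = −ln(1 − rB₀/P)/ln(1+r) = −ln(0.87626)/ln(1.01617) ≈ 8.236, so the balance reaches zero during payment 9.

9 payments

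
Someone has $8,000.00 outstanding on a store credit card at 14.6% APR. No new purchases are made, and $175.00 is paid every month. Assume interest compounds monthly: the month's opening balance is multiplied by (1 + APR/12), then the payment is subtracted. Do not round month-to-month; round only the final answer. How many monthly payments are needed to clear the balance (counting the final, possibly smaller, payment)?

Monthly rate r = 14.6%/12 = 1.21667% = 0.0121667.
Recurrence: B ← B·(1+r) − $175.00.
Month 1: interest $97.33; balance after payment $7,922.33.
Month 2: interest $96.39; balance after payment $7,843.72.
Closed form: n = −ln(1 − rB₀/P)/ln(1+r) = −ln(0.44381)/ln(1.01217) ≈ 67.175, so the balance reaches zero during payment 68.

68 payments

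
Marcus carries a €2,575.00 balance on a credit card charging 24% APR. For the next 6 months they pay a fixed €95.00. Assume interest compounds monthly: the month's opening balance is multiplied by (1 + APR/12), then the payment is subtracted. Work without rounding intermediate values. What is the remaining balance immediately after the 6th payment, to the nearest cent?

Monthly rate r = 24%/12 = 2% = 0.02.
Each month: B ← B·(1+r) − €95.00.
Month 1: interest €51.50; balance after payment €2,531.50.
Month 2: interest €50.63; balance after payment €2,487.13.
Month 3: interest €49.74; balance after payment €2,441.87.
Month 4: interest €48.84; balance after payment €2,395.71.
Month 5: interest €47.91; balance after payment €2,348.62.
Month 6: interest €46.97; balance after payment €2,300.60.

€2,300.60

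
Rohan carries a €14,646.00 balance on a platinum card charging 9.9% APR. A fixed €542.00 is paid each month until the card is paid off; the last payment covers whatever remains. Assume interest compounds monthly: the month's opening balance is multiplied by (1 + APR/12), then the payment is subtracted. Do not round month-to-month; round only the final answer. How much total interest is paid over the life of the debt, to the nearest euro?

€1,993

Monthly rate r = 9.9%/12 = 0.825% = 0.00825.
Payoff takes n = ⌈−ln(1 − rB₀/P)/ln(1+r)⌉ = ⌈30.699⌉ = 31 payments; the last is €379.36.
Total paid = 30·€542.00 + €379.36 = €16,639.36.
Total interest = total paid − principal = €16,639.36 − €14,646.00 = €1,993.36.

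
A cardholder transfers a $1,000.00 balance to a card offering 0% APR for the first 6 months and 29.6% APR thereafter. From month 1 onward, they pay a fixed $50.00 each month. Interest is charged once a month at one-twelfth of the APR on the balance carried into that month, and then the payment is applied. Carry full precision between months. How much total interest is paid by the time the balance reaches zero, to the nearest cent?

$169.40

Promo months 1–6 at r₀ = 0%/12 = 0; months 7+ at r₁ = 29.6%/12 = 0.0246667.
After month 6 (no interest yet): B = $1,000.00 − 6·$50.00 = $700.00.
Then at r₁ with $50.00/mo: n₂ = −ln(1 − r₁·B/P)/ln(1+r₁) ≈ 17.39 → 18 more payments.
Total paid = 23·$50.00 + $19.40 = $1,169.40; interest = $1,169.40 − $1,000.00 = $169.40.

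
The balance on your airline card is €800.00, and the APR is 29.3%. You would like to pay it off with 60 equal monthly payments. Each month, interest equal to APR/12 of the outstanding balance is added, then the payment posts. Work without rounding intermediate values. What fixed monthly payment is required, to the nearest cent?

€25.54

Monthly rate r = 29.3%/12 = 2.44167% = 0.0244167.
Level-payment amortization: P = B₀·r / (1 − (1+r)^(−n)) = 800.00·0.0244167 / (1 − 1.02442^(−60)).
Denominator 1 − (1+r)^(−60) = 0.764819199.
P = 19.5333 / 0.764819199 ≈ 25.54.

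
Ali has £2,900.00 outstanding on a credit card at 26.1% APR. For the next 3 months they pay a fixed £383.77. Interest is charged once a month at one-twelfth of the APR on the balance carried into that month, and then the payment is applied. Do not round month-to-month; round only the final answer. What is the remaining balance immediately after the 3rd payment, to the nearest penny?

£1,916.84

Monthly rate r = 26.1%/12 = 2.175% = 0.02175.
Each month: B ← B·(1+r) − £383.77.
Month 1: interest £63.08; balance after payment £2,579.30.
Month 2: interest £56.10; balance after payment £2,251.63.
Month 3: interest £48.97; balance after payment £1,916.84.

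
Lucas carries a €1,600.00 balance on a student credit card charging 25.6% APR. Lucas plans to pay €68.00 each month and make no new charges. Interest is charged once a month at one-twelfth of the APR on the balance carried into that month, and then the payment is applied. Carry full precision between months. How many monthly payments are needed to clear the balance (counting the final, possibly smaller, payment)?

34 payments

Monthly rate r = 25.6%/12 = 2.13333% = 0.0213333.
Recurrence: B ← B·(1+r) − €68.00.
Month 1: interest €34.13; balance after payment €1,566.13.
Month 2: interest €33.41; balance after payment €1,531.54.
Closed form: n = −ln(1 − rB₀/P)/ln(1+r) = −ln(0.49804)/ln(1.02133) ≈ 33.023, so the balance reaches zero during payment 34.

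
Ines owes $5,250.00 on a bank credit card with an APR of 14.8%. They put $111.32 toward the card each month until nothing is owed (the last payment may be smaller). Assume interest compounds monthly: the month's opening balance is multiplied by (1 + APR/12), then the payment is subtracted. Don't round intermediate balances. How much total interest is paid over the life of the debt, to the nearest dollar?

$2,664

Monthly rate r = 14.8%/12 = 1.23333% = 0.0123333.
Payoff takes n = ⌈−ln(1 − rB₀/P)/ln(1+r)⌉ = ⌈71.093⌉ = 72 payments; the last is $10.43.
Total paid = 71·$111.32 + $10.43 = $7,914.15.
Total interest = total paid − principal = $7,914.15 − $5,250.00 = $2,664.15.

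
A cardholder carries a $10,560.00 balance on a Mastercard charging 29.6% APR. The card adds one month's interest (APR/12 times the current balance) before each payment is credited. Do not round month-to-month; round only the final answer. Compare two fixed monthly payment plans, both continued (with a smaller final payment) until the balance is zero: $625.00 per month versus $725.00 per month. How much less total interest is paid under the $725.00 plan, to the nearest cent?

Monthly rate r = 29.6%/12 = 2.46667% = 0.0246667.
At $625.00/mo: n = ⌈−ln(1 − rB₀/P)/ln(1+r)⌉ = 23 payments (last $80.06); total interest = total paid − $10,560.00 = $3,270.06.
At $725.00/mo: 19 payments (last $196.76); total interest $2,686.76.
Interest saved = $3,270.06 − $2,686.76 = $583.30.

$583.30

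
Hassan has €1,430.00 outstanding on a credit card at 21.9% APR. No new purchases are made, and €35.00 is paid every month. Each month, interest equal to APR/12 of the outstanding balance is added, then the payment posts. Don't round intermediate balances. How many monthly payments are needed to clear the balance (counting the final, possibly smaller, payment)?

Monthly rate r = 21.9%/12 = 1.825% = 0.01825.
Recurrence: B ← B·(1+r) − €35.00.
Month 1: interest €26.10; balance after payment €1,421.10.
Month 2: interest €25.94; balance after payment €1,412.03.
Closed form: n = −ln(1 − rB₀/P)/ln(1+r) = −ln(0.25436)/ln(1.01825) ≈ 75.697, so the balance reaches zero during payment 76.

76 payments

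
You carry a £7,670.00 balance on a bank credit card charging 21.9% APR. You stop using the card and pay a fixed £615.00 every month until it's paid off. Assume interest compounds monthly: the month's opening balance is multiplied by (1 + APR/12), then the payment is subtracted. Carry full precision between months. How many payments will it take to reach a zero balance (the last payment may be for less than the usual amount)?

15 payments

Monthly rate r = 21.9%/12 = 1.825% = 0.01825.
Recurrence: B ← B·(1+r) − £615.00.
Month 1: interest £139.98; balance after payment £7,194.98.
Month 2: interest £131.31; balance after payment £6,711.29.
Closed form: n = −ln(1 − rB₀/P)/ln(1+r) = −ln(0.77239)/ln(1.01825) ≈ 14.280, so the balance reaches zero during payment 15.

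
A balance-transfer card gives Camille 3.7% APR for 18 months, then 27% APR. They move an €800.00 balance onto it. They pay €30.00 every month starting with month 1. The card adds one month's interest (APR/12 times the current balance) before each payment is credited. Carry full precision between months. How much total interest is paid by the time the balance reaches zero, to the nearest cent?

Promo months 1–18 at r₀ = 3.7%/12 = 0.00308333; months 19+ at r₁ = 27%/12 = 0.0225.
After month 18: iterate B ← B·(1+r₀) − €30.00 for 18 months → €291.20.
Then at r₁ with €30.00/mo: n₂ = −ln(1 − r₁·B/P)/ln(1+r₁) ≈ 11.07 → 12 more payments.
Total paid = 29·€30.00 + €2.25 = €872.25; interest = €872.25 − €800.00 = €72.25.

€72.25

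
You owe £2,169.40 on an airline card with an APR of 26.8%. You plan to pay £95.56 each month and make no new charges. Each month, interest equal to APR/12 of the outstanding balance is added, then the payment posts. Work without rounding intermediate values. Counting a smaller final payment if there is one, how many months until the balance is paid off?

Monthly rate r = 26.8%/12 = 2.23333% = 0.0223333.
Recurrence: B ← B·(1+r) − £95.56.
Month 1: interest £48.45; balance after payment £2,122.29.
Month 2: interest £47.40; balance after payment £2,074.13.
Closed form: n = −ln(1 − rB₀/P)/ln(1+r) = −ln(0.49299)/ln(1.02233) ≈ 32.021, so the balance reaches zero during payment 33.

33 payments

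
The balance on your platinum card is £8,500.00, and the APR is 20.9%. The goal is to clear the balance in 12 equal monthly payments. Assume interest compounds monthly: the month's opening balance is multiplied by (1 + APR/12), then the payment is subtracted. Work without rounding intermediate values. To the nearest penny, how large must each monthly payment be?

Monthly rate r = 20.9%/12 = 1.74167% = 0.0174167.
Level-payment amortization: P = B₀·r / (1 − (1+r)^(−n)) = 8500.00·0.0174167 / (1 − 1.01742^(−12)).
Denominator 1 − (1+r)^(−12) = 0.187143603.
P = 148.042 / 0.187143603 ≈ 791.06.

£791.06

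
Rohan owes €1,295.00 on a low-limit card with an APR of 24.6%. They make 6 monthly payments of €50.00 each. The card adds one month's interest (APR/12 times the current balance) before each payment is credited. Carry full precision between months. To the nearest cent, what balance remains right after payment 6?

€1,146.87

Monthly rate r = 24.6%/12 = 2.05% = 0.0205.
Each month: B ← B·(1+r) − €50.00.
Month 1: interest €26.55; balance after payment €1,271.55.
Month 2: interest €26.07; balance after payment €1,247.61.
Month 3: interest €25.58; balance after payment €1,223.19.
Month 4: interest €25.08; balance after payment €1,198.27.
Month 5: interest €24.56; balance after payment €1,172.83.
Month 6: interest €24.04; balance after payment €1,146.87.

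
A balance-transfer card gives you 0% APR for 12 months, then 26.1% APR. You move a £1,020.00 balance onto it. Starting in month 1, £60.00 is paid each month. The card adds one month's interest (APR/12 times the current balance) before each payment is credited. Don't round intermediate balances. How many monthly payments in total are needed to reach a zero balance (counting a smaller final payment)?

18 months

Promo months 1–12 at r₀ = 0%/12 = 0; months 13+ at r₁ = 26.1%/12 = 0.02175.
After month 12 (no interest yet): B = £1,020.00 − 12·£60.00 = £300.00.
Then at r₁ with £60.00/mo: n₂ = −ln(1 − r₁·B/P)/ln(1+r₁) ≈ 5.35 → 6 more payments.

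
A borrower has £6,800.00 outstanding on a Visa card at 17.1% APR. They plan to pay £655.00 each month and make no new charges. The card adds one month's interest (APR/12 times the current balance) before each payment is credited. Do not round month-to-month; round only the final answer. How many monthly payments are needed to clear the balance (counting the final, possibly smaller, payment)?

Monthly rate r = 17.1%/12 = 1.425% = 0.01425.
Recurrence: B ← B·(1+r) − £655.00.
Month 1: interest £96.90; balance after payment £6,241.90.
Month 2: interest £88.95; balance after payment £5,675.85.
Closed form: n = −ln(1 − rB₀/P)/ln(1+r) = −ln(0.85206)/ln(1.01425) ≈ 11.315, so the balance reaches zero during payment 12.

12 months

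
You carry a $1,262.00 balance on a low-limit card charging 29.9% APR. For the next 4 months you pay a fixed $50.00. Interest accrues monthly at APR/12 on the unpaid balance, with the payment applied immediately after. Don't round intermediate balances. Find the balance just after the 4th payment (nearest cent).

$1,184.96

Monthly rate r = 29.9%/12 = 2.49167% = 0.0249167.
Each month: B ← B·(1+r) − $50.00.
Month 1: interest $31.44; balance after payment $1,243.44.
Month 2: interest $30.98; balance after payment $1,224.43.
Month 3: interest $30.51; balance after payment $1,204.94.
Month 4: interest $30.02; balance after payment $1,184.96.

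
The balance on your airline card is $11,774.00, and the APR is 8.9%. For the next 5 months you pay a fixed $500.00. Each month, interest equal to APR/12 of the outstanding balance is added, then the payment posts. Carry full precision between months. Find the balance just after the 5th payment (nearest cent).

Monthly rate r = 8.9%/12 = 0.741667% = 0.00741667.
Each month: B ← B·(1+r) − $500.00.
Month 1: interest $87.32; balance after payment $11,361.32.
Month 2: interest $84.26; balance after payment $10,945.59.
Month 3: interest $81.18; balance after payment $10,526.77.
Month 4: interest $78.07; balance after payment $10,104.84.
Month 5: interest $74.94; balance after payment $9,679.78.

$9,679.78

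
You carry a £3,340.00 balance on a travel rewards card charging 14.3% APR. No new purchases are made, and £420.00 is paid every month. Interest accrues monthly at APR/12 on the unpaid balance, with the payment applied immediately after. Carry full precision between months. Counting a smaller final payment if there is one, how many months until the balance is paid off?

9 months

Monthly rate r = 14.3%/12 = 1.19167% = 0.0119167.
Recurrence: B ← B·(1+r) − £420.00.
Month 1: interest £39.80; balance after payment £2,959.80.
Month 2: interest £35.27; balance after payment £2,575.07.
Closed form: n = −ln(1 − rB₀/P)/ln(1+r) = −ln(0.90523)/ln(1.01192) ≈ 8.405, so the balance reaches zero during payment 9.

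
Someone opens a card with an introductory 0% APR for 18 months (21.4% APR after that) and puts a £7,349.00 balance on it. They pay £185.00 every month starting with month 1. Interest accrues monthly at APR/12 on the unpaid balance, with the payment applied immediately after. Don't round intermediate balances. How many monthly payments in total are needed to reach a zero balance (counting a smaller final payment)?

Promo months 1–18 at r₀ = 0%/12 = 0; months 19+ at r₁ = 21.4%/12 = 0.0178333.
After month 18 (no interest yet): B = £7,349.00 − 18·£185.00 = £4,019.00.
Then at r₁ with £185.00/mo: n₂ = −ln(1 − r₁·B/P)/ln(1+r₁) ≈ 27.72 → 28 more payments.

46 months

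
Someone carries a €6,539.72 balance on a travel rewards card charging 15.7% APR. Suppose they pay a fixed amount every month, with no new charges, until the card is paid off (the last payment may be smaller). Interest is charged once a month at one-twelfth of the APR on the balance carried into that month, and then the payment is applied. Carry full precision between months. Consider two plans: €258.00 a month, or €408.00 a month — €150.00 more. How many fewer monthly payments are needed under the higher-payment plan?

Monthly rate r = 15.7%/12 = 1.30833% = 0.0130833.
At €258.00/mo: n = ⌈−ln(1 − rB₀/P)/ln(1+r)⌉ = 31 payments (last €257.31); total interest = total paid − €6,539.72 = €1,457.59.
At €408.00/mo: 19 payments (last €43.62); total interest €847.90.
Payments saved = 31 − 19 = 12.

12 fewer payments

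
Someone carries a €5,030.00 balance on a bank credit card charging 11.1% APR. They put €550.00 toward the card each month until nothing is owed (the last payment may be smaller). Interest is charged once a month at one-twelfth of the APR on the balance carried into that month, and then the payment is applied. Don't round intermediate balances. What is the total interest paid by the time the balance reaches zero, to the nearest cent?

€250.45

Monthly rate r = 11.1%/12 = 0.925% = 0.00925.
Payoff takes n = ⌈−ln(1 − rB₀/P)/ln(1+r)⌉ = ⌈9.600⌉ = 10 payments; the last is €330.45.
Total paid = 9·€550.00 + €330.45 = €5,280.45.
Total interest = total paid − principal = €5,280.45 − €5,030.00 = €250.45.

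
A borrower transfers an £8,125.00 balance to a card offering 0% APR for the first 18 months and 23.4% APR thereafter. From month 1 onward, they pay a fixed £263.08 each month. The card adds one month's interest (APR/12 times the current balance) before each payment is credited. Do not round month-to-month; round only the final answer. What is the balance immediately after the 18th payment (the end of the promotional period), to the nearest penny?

£3,389.56

Promo months 1–18 at r₀ = 0%/12 = 0; months 19+ at r₁ = 23.4%/12 = 0.0195.
After month 18 (no interest yet): B = £8,125.00 − 18·£263.08 = £3,389.56.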